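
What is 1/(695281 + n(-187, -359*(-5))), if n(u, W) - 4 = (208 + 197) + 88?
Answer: 1/695778 ≈ 1.4372e-6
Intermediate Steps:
n(u, W) = 497 (n(u, W) = 4 + ((208 + 197) + 88) = 4 + (405 + 88) = 4 + 493 = 497)
1/(695281 + n(-187, -359*(-5))) = 1/(695281 + 497) = 1/695778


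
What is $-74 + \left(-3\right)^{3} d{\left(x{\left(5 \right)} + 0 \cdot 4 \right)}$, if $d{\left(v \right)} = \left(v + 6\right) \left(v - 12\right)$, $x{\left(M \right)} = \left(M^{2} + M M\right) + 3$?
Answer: $-65387$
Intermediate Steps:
$x{\left(M \right)} = 3 + 2 M^{2}$ ($x{\left(M \right)} = \left(M^{2} + M^{2}\right) + 3 = 2 M^{2} + 3 = 3 + 2 M^{2}$)
$d{\left(v \right)} = \left(-12 + v\right) \left(6 + v\right)$ ($d{\left(v \right)} = \left(6 + v\right) \left(-12 + v\right) = \left(-12 + v\right) \left(6 + v\right)$)
$-74 + \left(-3\right)^{3} d{\left(x{\left(5 \right)} + 0 \cdot 4 \right)} = -74 + \left(-3\right)^{3} \left(-72 + \left(\left(3 + 2 \cdot 5^{2}\right) + 0 \cdot 4\right)^{2} - 6 \left(\left(3 + 2 \cdot 5^{2}\right) + 0 \cdot 4\right)\right) = -74 - 27 \left(-72 + \left(\left(3 + 2 \cdot 25\right) + 0\right)^{2} - 6 \left(\left(3 + 2 \cdot 25\right) + 0\right)\right) = -74 - 27 \left(-72 + \left(\left(3 + 50\right) + 0\right)^{2} - 6 \left(\left(3 + 50\right) + 0\right)\right) = -74 - 27 \left(-72 + \left(53 + 0\right)^{2} - 6 \left(53 + 0\right)\right) = -74 - 27 \left(-72 + 53^{2} - 318\right) = -74 - 27 \left(-72 + 2809 - 318\right) = -74 - 65313 = -65387$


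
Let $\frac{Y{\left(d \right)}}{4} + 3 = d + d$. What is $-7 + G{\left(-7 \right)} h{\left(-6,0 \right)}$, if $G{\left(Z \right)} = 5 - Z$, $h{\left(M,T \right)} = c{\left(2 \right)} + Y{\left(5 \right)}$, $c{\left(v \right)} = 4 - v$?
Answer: $353$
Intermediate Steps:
$Y{\left(d \right)} = -12 + 8 d$ ($Y{\left(d \right)} = -12 + 4 \left(d + d\right) = -12 + 4 \cdot 2 d = -12 + 8 d$)
$h{\left(M,T \right)} = 30$ ($h{\left(M,T \right)} = \left(4 - 2\right) + \left(-12 + 8 \cdot 5\right) = \left(4 - 2\right) + \left(-12 + 40\right) = 2 + 28 = 30$)
$-7 + G{\left(-7 \right)} h{\left(-6,0 \right)} = -7 + \left(5 - -7\right) 30 = -7 + \left(5 + 7\right) 30 = -7 + 12 \cdot 30 = -7 + 360 = 353$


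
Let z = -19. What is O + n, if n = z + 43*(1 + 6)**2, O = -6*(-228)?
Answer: 3456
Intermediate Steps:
O = 1368
n = 2088 (n = -19 + 43*(1 + 6)**2 = -19 + 43*7**2 = -19 + 43*49 = -19 + 2107 = 2088)
O + n = 1368 + 2088 = 3456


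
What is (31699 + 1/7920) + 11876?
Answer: 345114001/7920 ≈ 43575.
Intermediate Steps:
(31699 + 1/7920) + 11876 = 251056081/7920 + 11876 = 345114001/7920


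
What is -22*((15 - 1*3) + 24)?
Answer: -792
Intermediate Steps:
-22*((15 - 1*3) + 24) = -22*((15 - 3) + 24) = -22*(12 + 24) = -22*36 = -792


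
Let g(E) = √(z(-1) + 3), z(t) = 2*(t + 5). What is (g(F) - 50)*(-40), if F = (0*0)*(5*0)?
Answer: 2000 - 40*√11 ≈ 1867.3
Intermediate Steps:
z(t) = 10 + 2*t (z(t) = 2*(5 + t) = 10 + 2*t)
F = 0 (F = 0*0 = 0)
g(E) = √11 (g(E) = √((10 + 2*(-1)) + 3) = √((10 - 2) + 3) = √(8 + 3) = √11)
(g(F) - 50)*(-40) = (√11 - 50)*(-40) = (-50 + √11)*(-40) = 2000 - 40*√11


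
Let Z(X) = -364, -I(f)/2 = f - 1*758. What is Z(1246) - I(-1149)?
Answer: -4178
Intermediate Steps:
I(f) = 1516 - 2*f (I(f) = -2*(f - 1*758) = -2*(f - 758) = -2*(-758 + f) = 1516 - 2*f)
Z(1246) - I(-1149) = -364 - (1516 - 2*(-1149)) = -364 - (1516 + 2298) = -364 - 1*3814 = -364 - 3814 = -4178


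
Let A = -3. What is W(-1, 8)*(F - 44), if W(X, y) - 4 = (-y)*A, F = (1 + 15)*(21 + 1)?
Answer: 8624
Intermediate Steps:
F = 352 (F = 16*22 = 352)
W(X, y) = 4 + 3*y (W(X, y) = 4 - y*(-3) = 4 + 3*y)
W(-1, 8)*(F - 44) = (4 + 3*8)*(352 - 44) = (4 + 24)*308 = 28*308 = 8624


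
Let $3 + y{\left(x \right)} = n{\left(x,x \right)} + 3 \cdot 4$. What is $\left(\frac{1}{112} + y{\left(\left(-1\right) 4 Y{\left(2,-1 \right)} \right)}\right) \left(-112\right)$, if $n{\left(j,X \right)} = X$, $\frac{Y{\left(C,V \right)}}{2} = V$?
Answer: $-1905$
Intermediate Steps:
$Y{\left(C,V \right)} = 2 V$
$y{\left(x \right)} = 9 + x$ ($y{\left(x \right)} = -3 + \left(x + 3 \cdot 4\right) = -3 + \left(x + 12\right) = -3 + \left(12 + x\right) = 9 + x$)
$\left(\frac{1}{112} + y{\left(\left(-1\right) 4 Y{\left(2,-1 \right)} \right)}\right) \left(-112\right) = \left(\frac{1}{112} + \left(9 + \left(-1\right) 4 \cdot 2 \left(-1\right)\right)\right) \left(-112\right) = \left(\frac{1}{112} + \left(9 - -8\right)\right) \left(-112\right) = \left(\frac{1}{112} + \left(9 + 8\right)\right) \left(-112\right) = \left(\frac{1}{112} + 17\right) \left(-112\right) = \frac{1905}{112} \left(-112\right) = -1905$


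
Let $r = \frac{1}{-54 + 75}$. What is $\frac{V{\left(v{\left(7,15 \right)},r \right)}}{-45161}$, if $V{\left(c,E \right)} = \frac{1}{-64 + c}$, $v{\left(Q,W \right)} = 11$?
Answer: $\frac{1}{2393533} \approx 4.1779 \cdot 10^{-7}$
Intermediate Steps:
$r = \frac{1}{21} \approx 0.047619$
$\frac{V{\left(v{\left(7,15 \right)},r \right)}}{-45161} = \frac{1}{\left(-64 + 11\right) \left(-45161\right)} = \frac{1}{-53} \left(- \frac{1}{45161}\right) = \left(- \frac{1}{53}\right) \left(- \frac{1}{45161}\right) = \frac{1}{2393533}$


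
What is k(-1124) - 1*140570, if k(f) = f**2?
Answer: 1122806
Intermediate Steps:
k(-1124) - 1*140570 = (-1124)**2 - 1*140570 = 1263376 - 140570 = 1122806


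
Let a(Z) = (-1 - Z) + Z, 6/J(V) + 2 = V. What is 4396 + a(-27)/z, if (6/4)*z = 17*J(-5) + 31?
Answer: 1011059/230 ≈ 4395.9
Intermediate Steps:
J(V) = 6/(-2 + V)
a(Z) = -1
z = 230/21 (z = 2*(17*(6/(-2 - 5)) + 31)/3 = 2*(17*(6/(-7)) + 31)/3 = 2*(17*(6*(-⅐)) + 31)/3 = 2*(17*(-6/7) + 31)/3 = 2*(-102/7 + 31)/3 = (⅔)*(115/7) = 230/21 ≈ 10.952)
4396 + a(-27)/z = 4396 - 1/230/21 = 4396 - 1*21/230 = 4396 - 21/230 = 1011059/230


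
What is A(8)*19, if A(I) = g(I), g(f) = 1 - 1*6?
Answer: -95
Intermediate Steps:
g(f) = -5 (g(f) = 1 - 6 = -5)
A(I) = -5
A(8)*19 = -5*19 = -95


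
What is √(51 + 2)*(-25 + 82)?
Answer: 57*√53 ≈ 414.97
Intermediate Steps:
√(51 + 2)*(-25 + 82) = √53*57 = 57*√53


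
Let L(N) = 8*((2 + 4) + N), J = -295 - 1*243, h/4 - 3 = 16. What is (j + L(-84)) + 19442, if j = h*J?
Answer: -22070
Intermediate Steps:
h = 76 (h = 12 + 4*16 = 12 + 64 = 76)
J = -538 (J = -295 - 243 = -538)
L(N) = 48 + 8*N (L(N) = 8*(6 + N) = 48 + 8*N)
j = -40888 (j = 76*(-538) = -40888)
(j + L(-84)) + 19442 = (-40888 + (48 + 8*(-84))) + 19442 = (-40888 + (48 - 672)) + 19442 = (-40888 - 624) + 19442 = -41512 + 19442 = -22070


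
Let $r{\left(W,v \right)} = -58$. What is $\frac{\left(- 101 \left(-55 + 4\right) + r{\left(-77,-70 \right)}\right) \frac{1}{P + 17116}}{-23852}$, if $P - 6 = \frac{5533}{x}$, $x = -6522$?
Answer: $- \frac{16608273}{1331706664826} \approx -1.2471 \cdot 10^{-5}$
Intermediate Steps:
$P = \frac{33599}{6522}$ ($P = 6 + \frac{5533}{-6522} = 6 + 5533 \left(- \frac{1}{6522}\right) = 6 - \frac{5533}{6522} = \frac{33599}{6522} \approx 5.1516$)
$\frac{\left(- 101 \left(-55 + 4\right) + r{\left(-77,-70 \right)}\right) \frac{1}{P + 17116}}{-23852} = \frac{\left(- 101 \left(-55 + 4\right) - 58\right) \frac{1}{\frac{33599}{6522} + 17116}}{-23852} = \frac{\left(-101\right) \left(-51\right) - 58}{\frac{111664151}{6522}} \left(- \frac{1}{23852}\right) = \left(5151 - 58\right) \frac{6522}{111664151} \left(- \frac{1}{23852}\right) = 5093 \cdot \frac{6522}{111664151} \left(- \frac{1}{23852}\right) = \frac{33216546}{111664151} \left(- \frac{1}{23852}\right) = - \frac{16608273}{1331706664826}$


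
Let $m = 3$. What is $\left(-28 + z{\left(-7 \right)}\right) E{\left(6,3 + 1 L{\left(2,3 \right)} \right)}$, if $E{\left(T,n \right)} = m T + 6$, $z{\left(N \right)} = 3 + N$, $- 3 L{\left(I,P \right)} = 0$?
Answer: $-768$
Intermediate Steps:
$L{\left(I,P \right)} = 0$ ($L{\left(I,P \right)} = \left(- \frac{1}{3}\right) 0 = 0$)
$E{\left(T,n \right)} = 6 + 3 T$ ($E{\left(T,n \right)} = 3 T + 6 = 6 + 3 T$)
$\left(-28 + z{\left(-7 \right)}\right) E{\left(6,3 + 1 L{\left(2,3 \right)} \right)} = \left(-28 + \left(3 - 7\right)\right) \left(6 + 3 \cdot 6\right) = \left(-28 - 4\right) \left(6 + 18\right) = \left(-32\right) 24 = -768$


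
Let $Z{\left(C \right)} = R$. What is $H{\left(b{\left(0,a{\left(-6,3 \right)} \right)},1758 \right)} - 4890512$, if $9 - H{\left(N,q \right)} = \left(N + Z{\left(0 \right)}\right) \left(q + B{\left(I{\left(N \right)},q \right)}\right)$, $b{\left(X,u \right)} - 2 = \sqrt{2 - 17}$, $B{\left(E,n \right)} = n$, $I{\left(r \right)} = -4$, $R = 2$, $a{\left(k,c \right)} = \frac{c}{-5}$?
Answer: $-4904567 - 3516 i \sqrt{15} \approx -4.9046 \cdot 10^{6} - 13617.0 i$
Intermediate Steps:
$a{\left(k,c \right)} = - \frac{c}{5}$ ($a{\left(k,c \right)} = c \left(- \frac{1}{5}\right) = - \frac{c}{5}$)
$Z{\left(C \right)} = 2$
$b{\left(X,u \right)} = 2 + i \sqrt{15}$ ($b{\left(X,u \right)} = 2 + \sqrt{2 - 17} = 2 + \sqrt{-15} = 2 + i \sqrt{15}$)
$H{\left(N,q \right)} = 9 - 2 q \left(2 + N\right)$ ($H{\left(N,q \right)} = 9 - \left(N + 2\right) \left(q + q\right) = 9 - \left(2 + N\right) 2 q = 9 - 2 q \left(2 + N\right)$)
$H{\left(b{\left(0,a{\left(-6,3 \right)} \right)},1758 \right)} - 4890512 = \left(9 - 7032 - 2 \left(2 + i \sqrt{15}\right) 1758\right) - 4890512 = \left(9 - 7032 - \left(7032 + 3516 i \sqrt{15}\right)\right) - 4890512 = \left(-14055 - 3516 i \sqrt{15}\right) - 4890512 = -4904567 - 3516 i \sqrt{15}$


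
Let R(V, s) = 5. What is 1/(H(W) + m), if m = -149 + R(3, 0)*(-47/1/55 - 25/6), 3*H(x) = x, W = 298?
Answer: -22/1645 ≈ -0.013374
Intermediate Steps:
H(x) = x/3
m = -11491/66 (m = -149 + 5*(-47/1/55 - 25/6) = -149 + 5*(-47*1*(1/55) - 25*⅙) = -149 + 5*(-47*1/55 - 25/6) = -149 + 5*(-47/55 - 25/6) = -149 + 5*(-1657/330) = -149 - 1657/66 = -11491/66 ≈ -174.11)
1/(H(W) + m) = 1/((⅓)*298 - 11491/66) = 1/(298/3 - 11491/66) = 1/(-1645/22) = -22/1645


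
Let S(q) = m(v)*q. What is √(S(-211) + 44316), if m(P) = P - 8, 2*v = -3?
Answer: √185282/2 ≈ 215.22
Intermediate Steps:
v = -3/2 (v = (½)*(-3) = -3/2 ≈ -1.5000)
m(P) = -8 + P
S(q) = -19*q/2 (S(q) = (-8 - 3/2)*q = -19*q/2)
√(S(-211) + 44316) = √(-19/2*(-211) + 44316) = √(4009/2 + 44316) = √(92641/2) = √185282/2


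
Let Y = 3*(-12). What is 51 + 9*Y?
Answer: -273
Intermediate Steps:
Y = -36
51 + 9*Y = 51 + 9*(-36) = 51 - 324 = -273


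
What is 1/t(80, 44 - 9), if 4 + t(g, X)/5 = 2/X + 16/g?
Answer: -7/131 ≈ -0.053435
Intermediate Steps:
t(g, X) = -20 + 10/X + 80/g (t(g, X) = -20 + 5*(2/X + 16/g) = -20 + (10/X + 80/g) = -20 + 10/X + 80/g)
1/t(80, 44 - 9) = 1/(-20 + 10/(44 - 9) + 80/80) = 1/(-20 + 10/35 + 80*(1/80)) = 1/(-20 + 10*(1/35) + 1) = 1/(-20 + 2/7 + 1) = 1/(-131/7) = -7/131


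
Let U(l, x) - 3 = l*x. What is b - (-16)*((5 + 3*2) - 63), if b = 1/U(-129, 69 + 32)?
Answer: -10837633/13026 ≈ -832.00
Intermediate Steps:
U(l, x) = 3 + l*x
b = -1/13026 (b = 1/(3 - 129*(69 + 32)) = 1/(3 - 129*101) = 1/(3 - 13029) = 1/(-13026) = -1/13026 ≈ -7.6770e-5)
b - (-16)*((5 + 3*2) - 63) = -1/13026 - (-16)*((5 + 3*2) - 63) = -1/13026 - (-16)*((5 + 6) - 63) = -1/13026 - (-16)*(11 - 63) = -1/13026 - (-16)*(-52) = -1/13026 - 1*832 = -1/13026 - 832 = -10837633/13026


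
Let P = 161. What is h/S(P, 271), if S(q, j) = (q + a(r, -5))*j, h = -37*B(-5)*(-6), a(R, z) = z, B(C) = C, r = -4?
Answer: -185/7046 ≈ -0.026256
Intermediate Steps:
h = -1110 (h = -37*(-5)*(-6) = 185*(-6) = -1110)
S(q, j) = j*(-5 + q) (S(q, j) = (q - 5)*j = (-5 + q)*j = j*(-5 + q))
h/S(P, 271) = -1110*1/(271*(-5 + 161)) = -1110/(271*156) = -1110/42276 = -1110*1/42276 = -185/7046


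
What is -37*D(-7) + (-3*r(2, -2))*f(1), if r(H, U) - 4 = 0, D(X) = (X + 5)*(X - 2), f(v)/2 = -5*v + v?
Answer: -570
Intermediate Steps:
f(v) = -8*v (f(v) = 2*(-5*v + v) = 2*(-4*v) = -8*v)
D(X) = (-2 + X)*(5 + X) (D(X) = (5 + X)*(-2 + X) = (-2 + X)*(5 + X))
r(H, U) = 4 (r(H, U) = 4 + 0 = 4)
-37*D(-7) + (-3*r(2, -2))*f(1) = -37*(-10 + (-7)² + 3*(-7)) + (-3*4)*(-8*1) = -37*(-10 + 49 - 21) - 12*(-8) = -37*18 + 96 = -666 + 96 = -570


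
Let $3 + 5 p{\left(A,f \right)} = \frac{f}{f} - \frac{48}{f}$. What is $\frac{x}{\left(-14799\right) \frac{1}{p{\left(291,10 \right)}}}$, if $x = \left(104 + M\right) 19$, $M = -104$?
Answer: $0$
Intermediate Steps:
$p{\left(A,f \right)} = - \frac{2}{5} - \frac{48}{5 f}$ ($p{\left(A,f \right)} = - \frac{3}{5} + \frac{\frac{f}{f} - \frac{48}{f}}{5} = - \frac{3}{5} + \frac{1 - \frac{48}{f}}{5} = - \frac{3}{5} + \left(\frac{1}{5} - \frac{48}{5 f}\right) = - \frac{2}{5} - \frac{48}{5 f}$)
$x = 0$ ($x = \left(104 - 104\right) 19 = 0 \cdot 19 = 0$)
$\frac{x}{\left(-14799\right) \frac{1}{p{\left(291,10 \right)}}} = \frac{0}{\left(-14799\right) \frac{1}{\frac{2}{5} \cdot \frac{1}{10} \left(-24 - 10\right)}} = \frac{0}{\left(-14799\right) \frac{1}{\frac{2}{5} \cdot \frac{1}{10} \left(-34\right)}} = \frac{0}{\left(-14799\right) \frac{1}{- \frac{34}{25}}} = \frac{0}{\left(-14799\right) \left(- \frac{25}{34}\right)} = \frac{0}{\frac{369975}{34}} = 0 \cdot \frac{34}{369975} = 0$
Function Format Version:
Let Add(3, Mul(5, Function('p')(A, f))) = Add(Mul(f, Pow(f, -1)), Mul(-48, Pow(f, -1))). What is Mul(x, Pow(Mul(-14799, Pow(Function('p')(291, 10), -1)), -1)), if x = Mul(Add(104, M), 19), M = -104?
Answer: 0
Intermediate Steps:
Function('p')(A, f) = Add(Rational(-2, 5), Mul(Rational(-48, 5), Pow(f, -1))) (Function('p')(A, f) = Add(Rational(-3, 5), Mul(Rational(1, 5), Add(Mul(f, Pow(f, -1)), Mul(-48, Pow(f, -1))))) = Add(Rational(-3, 5), Mul(Rational(1, 5), Add(1, Mul(-48, Pow(f, -1))))) = Add(Rational(-3, 5), Add(Rational(1, 5), Mul(Rational(-48, 5), Pow(f, -1)))) = Add(Rational(-2, 5), Mul(Rational(-48, 5), Pow(f, -1))))
x = 0 (x = Mul(Add(104, -104), 19) = Mul(0, 19) = 0)
Mul(x, Pow(Mul(-14799, Pow(Function('p')(291, 10), -1)), -1)) = Mul(0, Pow(Mul(-14799, Pow(Mul(Rational(2, 5), Pow(10, -1), Add(-24, Mul(-1, 10))), -1)), -1)) = Mul(0, Pow(Mul(-14799, Pow(Mul(Rational(2, 5), Rational(1, 10), Add(-24, -10)), -1)), -1)) = Mul(0, Pow(Mul(-14799, Pow(Mul(Rational(2, 5), Rational(1, 10), -34), -1)), -1)) = Mul(0, Pow(Mul(-14799, Pow(Rational(-34, 25), -1)), -1)) = Mul(0, Pow(Mul(-14799, Rational(-25, 34)), -1)) = Mul(0, Pow(Rational(369975, 34), -1)) = Mul(0, Rational(34, 369975)) = 0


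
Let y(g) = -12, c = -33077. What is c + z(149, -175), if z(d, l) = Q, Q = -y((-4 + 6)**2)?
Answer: -33065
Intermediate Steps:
Q = 12 (Q = -1*(-12) = 12)
z(d, l) = 12
c + z(149, -175) = -33077 + 12 = -33065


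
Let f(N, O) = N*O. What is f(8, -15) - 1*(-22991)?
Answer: 22871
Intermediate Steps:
f(8, -15) - 1*(-22991) = 8*(-15) - 1*(-22991) = -120 + 22991 = 22871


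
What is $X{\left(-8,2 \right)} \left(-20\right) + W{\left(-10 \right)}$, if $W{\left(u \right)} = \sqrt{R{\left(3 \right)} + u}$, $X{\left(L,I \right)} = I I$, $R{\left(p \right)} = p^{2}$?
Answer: $-80 + i \approx -80.0 + 1.0 i$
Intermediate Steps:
$X{\left(L,I \right)} = I^{2}$
$W{\left(u \right)} = \sqrt{9 + u}$ ($W{\left(u \right)} = \sqrt{3^{2} + u} = \sqrt{9 + u}$)
$X{\left(-8,2 \right)} \left(-20\right) + W{\left(-10 \right)} = 2^{2} \left(-20\right) + \sqrt{9 - 10} = 4 \left(-20\right) + \sqrt{-1} = -80 + i$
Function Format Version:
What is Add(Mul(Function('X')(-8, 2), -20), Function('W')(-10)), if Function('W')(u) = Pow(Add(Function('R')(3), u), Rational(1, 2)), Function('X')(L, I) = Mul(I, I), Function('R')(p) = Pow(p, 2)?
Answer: Add(-80, I) ≈ Add(-80.000, Mul(1.0000, I))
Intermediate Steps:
Function('X')(L, I) = Pow(I, 2)
Function('W')(u) = Pow(Add(9, u), Rational(1, 2)) (Function('W')(u) = Pow(Add(Pow(3, 2), u), Rational(1, 2)) = Pow(Add(9, u), Rational(1, 2)))
Add(Mul(Function('X')(-8, 2), -20), Function('W')(-10)) = Add(Mul(Pow(2, 2), -20), Pow(Add(9, -10), Rational(1, 2))) = Add(Mul(4, -20), Pow(-1, Rational(1, 2))) = Add(-80, I)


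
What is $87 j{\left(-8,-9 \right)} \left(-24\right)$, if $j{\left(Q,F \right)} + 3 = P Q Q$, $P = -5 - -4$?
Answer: $139896$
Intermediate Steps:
$P = -1$ ($P = -5 + 4 = -1$)
$j{\left(Q,F \right)} = -3 - Q^{2}$ ($j{\left(Q,F \right)} = -3 + - Q Q = -3 - Q^{2}$)
$87 j{\left(-8,-9 \right)} \left(-24\right) = 87 \left(-3 - \left(-8\right)^{2}\right) \left(-24\right) = 87 \left(-3 - 64\right) \left(-24\right) = 87 \left(-67\right) \left(-24\right) = \left(-5829\right) \left(-24\right) = 139896$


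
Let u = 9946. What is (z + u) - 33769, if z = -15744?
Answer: -39567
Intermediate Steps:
(z + u) - 33769 = (-15744 + 9946) - 33769 = -5798 - 33769 = -39567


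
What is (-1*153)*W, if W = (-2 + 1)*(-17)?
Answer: -2601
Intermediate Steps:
W = 17 (W = -1*(-17) = 17)
(-1*153)*W = -1*153*17 = -153*17 = -2601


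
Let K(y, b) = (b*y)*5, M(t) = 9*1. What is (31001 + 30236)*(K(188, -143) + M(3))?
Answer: -8230926407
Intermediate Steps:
M(t) = 9
K(y, b) = 5*b*y
(31001 + 30236)*(K(188, -143) + M(3)) = (31001 + 30236)*(5*(-143)*188 + 9) = 61237*(-134420 + 9) = 61237*(-134411) = -8230926407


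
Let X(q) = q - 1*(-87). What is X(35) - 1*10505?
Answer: -10383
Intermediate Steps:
X(q) = 87 + q (X(q) = q + 87 = 87 + q)
X(35) - 1*10505 = (87 + 35) - 1*10505 = 122 - 10505 = -10383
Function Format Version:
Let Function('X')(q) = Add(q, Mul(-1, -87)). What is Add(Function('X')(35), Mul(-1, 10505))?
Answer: -10383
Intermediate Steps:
Function('X')(q) = Add(87, q) (Function('X')(q) = Add(q, 87) = Add(87, q))
Add(Function('X')(35), Mul(-1, 10505)) = Add(Add(87, 35), Mul(-1, 10505)) = Add(122, -10505) = -10383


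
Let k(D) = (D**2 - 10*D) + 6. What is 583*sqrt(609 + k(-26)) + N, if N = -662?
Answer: -662 + 583*sqrt(1551) ≈ 22298.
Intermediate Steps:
k(D) = 6 + D**2 - 10*D
583*sqrt(609 + k(-26)) + N = 583*sqrt(609 + (6 + (-26)**2 - 10*(-26))) - 662 = 583*sqrt(609 + (6 + 676 + 260)) - 662 = 583*sqrt(609 + 942) - 662 = 583*sqrt(1551) - 662 = -662 + 583*sqrt(1551)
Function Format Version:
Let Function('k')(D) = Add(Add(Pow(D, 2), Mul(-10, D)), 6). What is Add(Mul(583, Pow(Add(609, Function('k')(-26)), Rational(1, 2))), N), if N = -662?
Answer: Add(-662, Mul(583, Pow(1551, Rational(1, 2)))) ≈ 22298.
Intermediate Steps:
Function('k')(D) = Add(6, Pow(D, 2), Mul(-10, D))
Add(Mul(583, Pow(Add(609, Function('k')(-26)), Rational(1, 2))), N) = Add(Mul(583, Pow(Add(609, Add(6, Pow(-26, 2), Mul(-10, -26))), Rational(1, 2))), -662) = Add(Mul(583, Pow(Add(609, Add(6, 676, 260)), Rational(1, 2))), -662) = Add(Mul(583, Pow(Add(609, 942), Rational(1, 2))), -662) = Add(Mul(583, Pow(1551, Rational(1, 2))), -662) = Add(-662, Mul(583, Pow(1551, Rational(1, 2))))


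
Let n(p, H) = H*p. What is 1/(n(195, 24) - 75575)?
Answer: -1/70895 ≈ -1.4105e-5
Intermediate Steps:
1/(n(195, 24) - 75575) = 1/(24*195 - 75575) = 1/(4680 - 75575) = 1/(-70895) = -1/70895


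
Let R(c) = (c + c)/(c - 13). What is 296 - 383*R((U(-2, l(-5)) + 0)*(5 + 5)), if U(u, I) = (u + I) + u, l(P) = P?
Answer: -38452/103 ≈ -373.32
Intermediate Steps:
U(u, I) = I + 2*u (U(u, I) = (I + u) + u = I + 2*u)
R(c) = 2*c/(-13 + c) (R(c) = (2*c)/(-13 + c) = 2*c/(-13 + c))
296 - 383*R((U(-2, l(-5)) + 0)*(5 + 5)) = 296 - 766*((-5 + 2*(-2)) + 0)*(5 + 5)/(-13 + ((-5 + 2*(-2)) + 0)*(5 + 5)) = 296 - 766*((-5 - 4) + 0)*10/(-13 + ((-5 - 4) + 0)*10) = 296 - 766*(-9 + 0)*10/(-13 + (-9 + 0)*10) = 296 - 766*(-9*10)/(-13 - 9*10) = 296 - 766*(-90)/(-13 - 90) = 296 - 766*(-90)/(-103) = 296 - 766*(-90)*(-1)/103 = 296 - 383*180/103 = 296 - 68940/103 = -38452/103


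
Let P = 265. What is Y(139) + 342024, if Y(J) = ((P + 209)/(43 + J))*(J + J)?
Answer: 31190070/91 ≈ 3.4275e+5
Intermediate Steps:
Y(J) = 948*J/(43 + J) (Y(J) = ((265 + 209)/(43 + J))*(J + J) = (474/(43 + J))*(2*J) = 948*J/(43 + J))
Y(139) + 342024 = 948*139/(43 + 139) + 342024 = 948*139/182 + 342024 = 948*139*(1/182) + 342024 = 65886/91 + 342024 = 31190070/91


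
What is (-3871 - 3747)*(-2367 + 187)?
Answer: 16607240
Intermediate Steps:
(-3871 - 3747)*(-2367 + 187) = -7618*(-2180) = 16607240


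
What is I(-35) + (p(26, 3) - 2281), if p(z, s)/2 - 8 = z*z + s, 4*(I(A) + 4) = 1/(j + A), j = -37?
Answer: -262369/288 ≈ -911.00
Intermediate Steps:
I(A) = -4 + 1/(4*(-37 + A))
p(z, s) = 16 + 2*s + 2*z**2 (p(z, s) = 16 + 2*(z*z + s) = 16 + 2*(z**2 + s) = 16 + 2*(s + z**2) = 16 + (2*s + 2*z**2) = 16 + 2*s + 2*z**2)
I(-35) + (p(26, 3) - 2281) = (593 - 16*(-35))/(4*(-37 - 35)) + ((16 + 2*3 + 2*26**2) - 2281) = (1/4)*(593 + 560)/(-72) + ((16 + 6 + 2*676) - 2281) = (1/4)*(-1/72)*1153 + ((16 + 6 + 1352) - 2281) = -1153/288 + (1374 - 2281) = -1153/288 - 907 = -262369/288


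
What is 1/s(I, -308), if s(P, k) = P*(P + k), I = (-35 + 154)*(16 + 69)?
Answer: 1/99197805 ≈ 1.0081e-8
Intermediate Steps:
I = 10115 (I = 119*85 = 10115)
1/s(I, -308) = 1/(10115*(10115 - 308)) = 1/(10115*9807) = 1/99197805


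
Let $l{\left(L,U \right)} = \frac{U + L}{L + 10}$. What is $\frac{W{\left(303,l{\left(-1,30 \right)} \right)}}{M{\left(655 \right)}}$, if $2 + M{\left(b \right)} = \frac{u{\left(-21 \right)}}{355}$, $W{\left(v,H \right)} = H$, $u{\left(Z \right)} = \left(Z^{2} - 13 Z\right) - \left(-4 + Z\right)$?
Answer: $\frac{355}{9} \approx 39.444$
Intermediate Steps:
$l{\left(L,U \right)} = \frac{L + U}{10 + L}$
$u{\left(Z \right)} = 4 + Z^{2} - 14 Z$
$M{\left(b \right)} = \frac{29}{355}$ ($M{\left(b \right)} = -2 + \frac{4 + \left(-21\right)^{2} - -294}{355} = -2 + \left(4 + 441 + 294\right) \frac{1}{355} = -2 + 739 \cdot \frac{1}{355} = -2 + \frac{739}{355} = \frac{29}{355}$)
$\frac{W{\left(303,l{\left(-1,30 \right)} \right)}}{M{\left(655 \right)}} = \frac{\frac{1}{10 - 1} \left(-1 + 30\right)}{\frac{29}{355}} = \frac{1}{9} \cdot 29 \cdot \frac{355}{29} = \frac{29}{9} \cdot \frac{355}{29} = \frac{355}{9}$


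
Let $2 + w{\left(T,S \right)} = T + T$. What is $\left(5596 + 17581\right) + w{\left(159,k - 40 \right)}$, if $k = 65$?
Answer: $23493$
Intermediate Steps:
$w{\left(T,S \right)} = -2 + 2 T$ ($w{\left(T,S \right)} = -2 + \left(T + T\right) = -2 + 2 T$)
$\left(5596 + 17581\right) + w{\left(159,k - 40 \right)} = \left(5596 + 17581\right) + \left(-2 + 2 \cdot 159\right) = 23177 + \left(-2 + 318\right) = 23177 + 316 = 23493$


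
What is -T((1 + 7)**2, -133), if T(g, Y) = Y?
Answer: 133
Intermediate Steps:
-T((1 + 7)**2, -133) = -1*(-133) = 133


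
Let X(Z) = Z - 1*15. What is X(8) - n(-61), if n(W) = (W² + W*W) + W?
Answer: -7388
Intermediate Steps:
n(W) = W + 2*W² (n(W) = (W² + W²) + W = 2*W² + W = W + 2*W²)
X(Z) = -15 + Z (X(Z) = Z - 15 = -15 + Z)
X(8) - n(-61) = (-15 + 8) - (-61)*(1 + 2*(-61)) = -7 - (-61)*(1 - 122) = -7 - (-61)*(-121) = -7 - 1*7381 = -7 - 7381 = -7388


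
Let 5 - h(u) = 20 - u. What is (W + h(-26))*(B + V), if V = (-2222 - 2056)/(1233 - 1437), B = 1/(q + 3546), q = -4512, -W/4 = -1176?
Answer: 802880003/8211 ≈ 97781.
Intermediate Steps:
W = 4704 (W = -4*(-1176) = 4704)
h(u) = -15 + u (h(u) = 5 - (20 - u) = 5 + (-20 + u) = -15 + u)
B = -1/966 (B = 1/(-4512 + 3546) = 1/(-966) = -1/966 ≈ -0.0010352)
V = 713/34 (V = -4278/(-204) = -4278*(-1/204) = 713/34 ≈ 20.971)
(W + h(-26))*(B + V) = (4704 + (-15 - 26))*(-1/966 + 713/34) = (4704 - 41)*(172181/8211) = 4663*(172181/8211) = 802880003/8211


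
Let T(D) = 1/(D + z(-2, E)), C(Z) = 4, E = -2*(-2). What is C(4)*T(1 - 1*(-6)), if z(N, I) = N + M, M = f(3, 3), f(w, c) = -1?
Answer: 1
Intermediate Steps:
E = 4
M = -1
z(N, I) = -1 + N (z(N, I) = N - 1 = -1 + N)
T(D) = 1/(-3 + D) (T(D) = 1/(D + (-1 - 2)) = 1/(D - 3) = 1/(-3 + D))
C(4)*T(1 - 1*(-6)) = 4/(-3 + (1 - 1*(-6))) = 4/(-3 + (1 + 6)) = 4/(-3 + 7) = 4/4 = 4*(1/4) = 1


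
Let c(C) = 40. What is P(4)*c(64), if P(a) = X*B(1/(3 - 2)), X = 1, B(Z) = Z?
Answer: 40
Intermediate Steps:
P(a) = 1 (P(a) = 1/(3 - 2) = 1/1 = 1*1 = 1)
P(4)*c(64) = 1*40 = 40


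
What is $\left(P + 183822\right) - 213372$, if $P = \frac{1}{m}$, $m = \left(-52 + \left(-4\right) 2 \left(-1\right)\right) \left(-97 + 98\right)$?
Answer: $- \frac{1300201}{44} \approx -29550.0$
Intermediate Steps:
$m = -44$ ($m = \left(-52 - -8\right) 1 = \left(-52 + 8\right) 1 = \left(-44\right) 1 = -44$)
$P = - \frac{1}{44}$ ($P = \frac{1}{-44} = - \frac{1}{44} \approx -0.022727$)
$\left(P + 183822\right) - 213372 = \left(- \frac{1}{44} + 183822\right) - 213372 = \frac{8088167}{44} - 213372 = - \frac{1300201}{44}$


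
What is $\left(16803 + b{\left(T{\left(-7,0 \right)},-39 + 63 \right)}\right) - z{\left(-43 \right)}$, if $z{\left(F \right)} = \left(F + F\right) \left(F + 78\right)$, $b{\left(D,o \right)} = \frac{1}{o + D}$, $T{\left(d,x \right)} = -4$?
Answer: $\frac{396261}{20} \approx 19813.0$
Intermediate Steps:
$b{\left(D,o \right)} = \frac{1}{D + o}$
$z{\left(F \right)} = 2 F \left(78 + F\right)$
$\left(16803 + b{\left(T{\left(-7,0 \right)},-39 + 63 \right)}\right) - z{\left(-43 \right)} = \left(16803 + \frac{1}{-4 + \left(-39 + 63\right)}\right) - 2 \left(-43\right) \left(78 - 43\right) = \left(16803 + \frac{1}{-4 + 24}\right) - 2 \left(-43\right) 35 = \left(16803 + \frac{1}{20}\right) - -3010 = \left(16803 + \frac{1}{20}\right) + 3010 = \frac{336061}{20} + 3010 = \frac{396261}{20}$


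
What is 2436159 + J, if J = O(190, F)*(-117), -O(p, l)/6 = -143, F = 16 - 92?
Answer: 2335773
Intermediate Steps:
F = -76
O(p, l) = 858 (O(p, l) = -6*(-143) = 858)
J = -100386 (J = 858*(-117) = -100386)
2436159 + J = 2436159 - 100386 = 2335773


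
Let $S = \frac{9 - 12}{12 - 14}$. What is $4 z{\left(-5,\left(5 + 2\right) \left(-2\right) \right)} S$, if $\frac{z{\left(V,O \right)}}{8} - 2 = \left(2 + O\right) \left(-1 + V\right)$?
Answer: $3552$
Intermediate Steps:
$z{\left(V,O \right)} = 16 + 8 \left(-1 + V\right) \left(2 + O\right)$ ($z{\left(V,O \right)} = 16 + 8 \left(2 + O\right) \left(-1 + V\right) = 16 + 8 \left(-1 + V\right) \left(2 + O\right)$)
$S = \frac{3}{2}$ ($S = - \frac{3}{-2} = \left(-3\right) \left(- \frac{1}{2}\right) = \frac{3}{2} \approx 1.5$)
$4 z{\left(-5,\left(5 + 2\right) \left(-2\right) \right)} S = 4 \left(- 8 \left(5 + 2\right) \left(-2\right) + 16 \left(-5\right) + 8 \left(5 + 2\right) \left(-2\right) \left(-5\right)\right) \frac{3}{2} = 4 \left(- 8 \cdot 7 \left(-2\right) - 80 + 8 \cdot 7 \left(-2\right) \left(-5\right)\right) \frac{3}{2} = 4 \left(\left(-8\right) \left(-14\right) - 80 + 8 \left(-14\right) \left(-5\right)\right) \frac{3}{2} = 4 \left(112 - 80 + 560\right) \frac{3}{2} = 4 \cdot 592 \cdot \frac{3}{2} = 2368 \cdot \frac{3}{2} = 3552$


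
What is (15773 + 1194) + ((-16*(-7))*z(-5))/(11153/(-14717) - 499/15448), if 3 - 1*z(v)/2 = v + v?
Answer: 2385834588217/179635327 ≈ 13282.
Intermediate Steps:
z(v) = 6 - 4*v (z(v) = 6 - 2*(v + v) = 6 - 4*v)
(15773 + 1194) + ((-16*(-7))*z(-5))/(11153/(-14717) - 499/15448) = (15773 + 1194) + ((-16*(-7))*(6 - 4*(-5)))/(11153/(-14717) - 499/15448) = 16967 + (112*(6 + 20))/(11153*(-1/14717) - 499*1/15448) = 16967 + (112*26)/(-11153/14717 - 499/15448) = 16967 + 2912/(-179635327/227348216) = 16967 + 2912*(-227348216/179635327) = 16967 - 662038004992/179635327 = 2385834588217/179635327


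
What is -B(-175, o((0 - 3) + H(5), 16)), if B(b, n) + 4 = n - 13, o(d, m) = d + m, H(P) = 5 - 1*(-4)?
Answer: -5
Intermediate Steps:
H(P) = 9 (H(P) = 5 + 4 = 9)
B(b, n) = -17 + n (B(b, n) = -4 + (n - 13) = -4 + (-13 + n) = -17 + n)
-B(-175, o((0 - 3) + H(5), 16)) = -(-17 + (((0 - 3) + 9) + 16)) = -(-17 + ((-3 + 9) + 16)) = -(-17 + (6 + 16)) = -(-17 + 22) = -1*5 = -5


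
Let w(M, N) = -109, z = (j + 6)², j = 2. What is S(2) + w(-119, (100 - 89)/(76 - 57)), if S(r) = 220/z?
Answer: -1689/16 ≈ -105.56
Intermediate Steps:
z = 64 (z = (2 + 6)² = 8² = 64)
S(r) = 55/16 (S(r) = 220/64 = 220*(1/64) = 55/16)
S(2) + w(-119, (100 - 89)/(76 - 57)) = 55/16 - 109 = -1689/16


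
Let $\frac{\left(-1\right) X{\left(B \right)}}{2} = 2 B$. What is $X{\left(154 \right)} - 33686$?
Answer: $-34302$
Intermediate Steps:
$X{\left(B \right)} = - 4 B$ ($X{\left(B \right)} = - 2 \cdot 2 B = - 4 B$)
$X{\left(154 \right)} - 33686 = \left(-4\right) 154 - 33686 = -616 - 33686 = -34302$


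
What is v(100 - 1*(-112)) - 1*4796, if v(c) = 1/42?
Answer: -201431/42 ≈ -4796.0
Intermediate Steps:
v(c) = 1/42
v(100 - 1*(-112)) - 1*4796 = 1/42 - 1*4796 = 1/42 - 4796 = -201431/42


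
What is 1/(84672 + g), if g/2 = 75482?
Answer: 1/235636 ≈ 4.2438e-6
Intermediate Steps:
g = 150964 (g = 2*75482 = 150964)
1/(84672 + g) = 1/(84672 + 150964) = 1/235636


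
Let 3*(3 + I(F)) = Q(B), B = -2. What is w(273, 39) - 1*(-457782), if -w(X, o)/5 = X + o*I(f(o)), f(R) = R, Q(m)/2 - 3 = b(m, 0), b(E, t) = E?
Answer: 456872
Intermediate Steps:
Q(m) = 6 + 2*m
I(F) = -7/3 (I(F) = -3 + (6 + 2*(-2))/3 = -3 + (6 - 4)/3 = -3 + (⅓)*2 = -3 + ⅔ = -7/3)
w(X, o) = -5*X + 35*o/3 (w(X, o) = -5*(X + o*(-7/3)) = -5*(X - 7*o/3) = -5*X + 35*o/3)
w(273, 39) - 1*(-457782) = (-5*273 + (35/3)*39) - 1*(-457782) = (-1365 + 455) + 457782 = -910 + 457782 = 456872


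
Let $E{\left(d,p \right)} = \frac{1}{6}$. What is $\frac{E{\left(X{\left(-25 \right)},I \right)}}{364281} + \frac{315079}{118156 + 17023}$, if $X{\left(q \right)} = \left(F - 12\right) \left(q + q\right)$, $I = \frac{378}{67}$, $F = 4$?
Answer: $\frac{688663894373}{295458847794} \approx 2.3308$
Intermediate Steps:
$I = \frac{378}{67}$ ($I = 378 \cdot \frac{1}{67} = \frac{378}{67} \approx 5.6418$)
$X{\left(q \right)} = - 16 q$ ($X{\left(q \right)} = \left(4 - 12\right) \left(q + q\right) = \left(4 - 12\right) 2 q = - 8 \cdot 2 q = - 16 q$)
$E{\left(d,p \right)} = \frac{1}{6}$
$\frac{E{\left(X{\left(-25 \right)},I \right)}}{364281} + \frac{315079}{118156 + 17023} = \frac{1}{6 \cdot 364281} + \frac{315079}{118156 + 17023} = \frac{1}{6} \cdot \frac{1}{364281} + \frac{315079}{135179} = \frac{1}{2185686} + 315079 \cdot \frac{1}{135179} = \frac{1}{2185686} + \frac{315079}{135179} = \frac{688663894373}{295458847794}$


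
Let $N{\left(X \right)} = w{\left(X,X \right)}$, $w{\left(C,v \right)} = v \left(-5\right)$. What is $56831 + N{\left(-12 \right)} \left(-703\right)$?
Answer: $14651$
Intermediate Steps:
$w{\left(C,v \right)} = - 5 v$
$N{\left(X \right)} = - 5 X$
$56831 + N{\left(-12 \right)} \left(-703\right) = 56831 + \left(-5\right) \left(-12\right) \left(-703\right) = 56831 + 60 \left(-703\right) = 56831 - 42180 = 14651$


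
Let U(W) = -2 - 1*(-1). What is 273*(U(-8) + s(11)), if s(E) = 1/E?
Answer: -2730/11 ≈ -248.18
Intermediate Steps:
U(W) = -1 (U(W) = -2 + 1 = -1)
273*(U(-8) + s(11)) = 273*(-1 + 1/11) = 273*(-10/11) = -2730/11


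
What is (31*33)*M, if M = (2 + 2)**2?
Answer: 16368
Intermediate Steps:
M = 16 (M = 4**2 = 16)
(31*33)*M = (31*33)*16 = 1023*16 = 16368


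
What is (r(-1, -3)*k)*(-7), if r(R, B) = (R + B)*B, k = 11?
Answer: -924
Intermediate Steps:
r(R, B) = B*(B + R) (r(R, B) = (B + R)*B = B*(B + R))
(r(-1, -3)*k)*(-7) = (-3*(-3 - 1)*11)*(-7) = (-3*(-4)*11)*(-7) = (12*11)*(-7) = 132*(-7) = -924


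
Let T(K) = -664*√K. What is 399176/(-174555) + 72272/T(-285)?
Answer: -399176/174555 + 9034*I*√285/23655 ≈ -2.2868 + 6.4473*I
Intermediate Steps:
399176/(-174555) + 72272/T(-285) = 399176/(-174555) + 72272/((-664*I*√285)) = 399176*(-1/174555) + 72272/((-664*I*√285)) = -399176/174555 + 72272/((-664*I*√285)) = -399176/174555 + 72272*(I*√285/189240) = -399176/174555 + 9034*I*√285/23655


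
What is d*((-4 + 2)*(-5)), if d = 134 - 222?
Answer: -880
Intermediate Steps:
d = -88
d*((-4 + 2)*(-5)) = -88*(-4 + 2)*(-5) = -(-176)*(-5) = -88*10 = -880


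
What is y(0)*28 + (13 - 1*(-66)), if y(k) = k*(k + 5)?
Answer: 79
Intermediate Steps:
y(k) = k*(5 + k)
y(0)*28 + (13 - 1*(-66)) = (0*(5 + 0))*28 + (13 - 1*(-66)) = (0*5)*28 + (13 + 66) = 0*28 + 79 = 0 + 79 = 79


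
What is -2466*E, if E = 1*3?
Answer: -7398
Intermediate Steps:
E = 3
-2466*E = -2466*3 = -7398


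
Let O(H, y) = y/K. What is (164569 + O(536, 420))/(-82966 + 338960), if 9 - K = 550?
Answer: 89031409/138492754 ≈ 0.64286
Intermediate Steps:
K = -541 (K = 9 - 1*550 = 9 - 550 = -541)
O(H, y) = -y/541 (O(H, y) = y/(-541) = y*(-1/541) = -y/541)
(164569 + O(536, 420))/(-82966 + 338960) = (164569 - 1/541*420)/(-82966 + 338960) = (164569 - 420/541)/255994 = (89031409/541)*(1/255994) = 89031409/138492754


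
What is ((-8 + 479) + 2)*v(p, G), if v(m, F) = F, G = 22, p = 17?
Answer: 10406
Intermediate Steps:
((-8 + 479) + 2)*v(p, G) = ((-8 + 479) + 2)*22 = (471 + 2)*22 = 473*22 = 10406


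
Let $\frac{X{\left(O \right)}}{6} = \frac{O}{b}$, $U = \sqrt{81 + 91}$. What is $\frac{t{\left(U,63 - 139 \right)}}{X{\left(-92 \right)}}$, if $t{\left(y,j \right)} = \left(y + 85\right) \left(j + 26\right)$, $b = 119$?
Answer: $\frac{252875}{276} + \frac{2975 \sqrt{43}}{138} \approx 1057.6$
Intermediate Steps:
$U = 2 \sqrt{43}$ ($U = \sqrt{172} = 2 \sqrt{43} \approx 13.115$)
$t{\left(y,j \right)} = \left(26 + j\right) \left(85 + y\right)$ ($t{\left(y,j \right)} = \left(85 + y\right) \left(26 + j\right) = \left(26 + j\right) \left(85 + y\right)$)
$X{\left(O \right)} = \frac{6 O}{119}$ ($X{\left(O \right)} = 6 \frac{O}{119} = \frac{6 O}{119}$)
$\frac{t{\left(U,63 - 139 \right)}}{X{\left(-92 \right)}} = \frac{2210 + 26 \cdot 2 \sqrt{43} + 85 \left(63 - 139\right) + \left(63 - 139\right) 2 \sqrt{43}}{\frac{6}{119} \left(-92\right)} = \frac{2210 + 52 \sqrt{43} + 85 \left(-76\right) - 76 \cdot 2 \sqrt{43}}{- \frac{552}{119}} = \left(2210 + 52 \sqrt{43} - 6460 - 152 \sqrt{43}\right) \left(- \frac{119}{552}\right) = \left(-4250 - 100 \sqrt{43}\right) \left(- \frac{119}{552}\right) = \frac{252875}{276} + \frac{2975 \sqrt{43}}{138}$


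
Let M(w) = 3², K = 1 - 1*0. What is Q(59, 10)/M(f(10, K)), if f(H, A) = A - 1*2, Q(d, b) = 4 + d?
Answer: 7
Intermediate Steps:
K = 1 (K = 1 + 0 = 1)
f(H, A) = -2 + A (f(H, A) = A - 2 = -2 + A)
M(w) = 9
Q(59, 10)/M(f(10, K)) = (4 + 59)/9 = 63*(⅑) = 7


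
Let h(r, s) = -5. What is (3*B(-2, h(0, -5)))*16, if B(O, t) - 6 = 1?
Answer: 336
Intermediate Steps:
B(O, t) = 7 (B(O, t) = 6 + 1 = 7)
(3*B(-2, h(0, -5)))*16 = (3*7)*16 = 21*16 = 336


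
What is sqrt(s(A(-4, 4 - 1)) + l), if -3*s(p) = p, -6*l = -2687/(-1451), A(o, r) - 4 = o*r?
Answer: sqrt(19858386)/2902 ≈ 1.5356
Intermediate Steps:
A(o, r) = 4 + o*r
l = -2687/8706 (l = -(-2687)/(6*(-1451)) = -(-2687)*(-1)/(6*1451) = -1/6*2687/1451 = -2687/8706 ≈ -0.30864)
s(p) = -p/3
sqrt(s(A(-4, 4 - 1)) + l) = sqrt(-(4 - 4*(4 - 1))/3 - 2687/8706) = sqrt(-(4 - 4*3)/3 - 2687/8706) = sqrt(-(4 - 12)/3 - 2687/8706) = sqrt(-1/3*(-8) - 2687/8706) = sqrt(8/3 - 2687/8706) = sqrt(6843/2902) = sqrt(19858386)/2902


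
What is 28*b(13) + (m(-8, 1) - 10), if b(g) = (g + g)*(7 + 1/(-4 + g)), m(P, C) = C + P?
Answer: 46439/9 ≈ 5159.9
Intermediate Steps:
b(g) = 2*g*(7 + 1/(-4 + g)) (b(g) = (2*g)*(7 + 1/(-4 + g)) = 2*g*(7 + 1/(-4 + g)))
28*b(13) + (m(-8, 1) - 10) = 28*(2*13*(-27 + 7*13)/(-4 + 13)) + ((1 - 8) - 10) = 28*(2*13*(-27 + 91)/9) + (-7 - 10) = 28*(2*13*(⅑)*64) - 17 = 28*(1664/9) - 17 = 46592/9 - 17 = 46439/9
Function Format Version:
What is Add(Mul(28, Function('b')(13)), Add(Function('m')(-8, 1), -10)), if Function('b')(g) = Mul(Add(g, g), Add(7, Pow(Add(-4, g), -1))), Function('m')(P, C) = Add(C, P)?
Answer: Rational(46439, 9) ≈ 5159.9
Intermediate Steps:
Function('b')(g) = Mul(2, g, Add(7, Pow(Add(-4, g), -1))) (Function('b')(g) = Mul(Mul(2, g), Add(7, Pow(Add(-4, g), -1))) = Mul(2, g, Add(7, Pow(Add(-4, g), -1))))
Add(Mul(28, Function('b')(13)), Add(Function('m')(-8, 1), -10)) = Add(Mul(28, Mul(2, 13, Pow(Add(-4, 13), -1), Add(-27, Mul(7, 13)))), Add(Add(1, -8), -10)) = Add(Mul(28, Mul(2, 13, Pow(9, -1), Add(-27, 91))), Add(-7, -10)) = Add(Mul(28, Mul(2, 13, Rational(1, 9), 64)), -17) = Add(Mul(28, Rational(1664, 9)), -17) = Add(Rational(46592, 9), -17) = Rational(46439, 9)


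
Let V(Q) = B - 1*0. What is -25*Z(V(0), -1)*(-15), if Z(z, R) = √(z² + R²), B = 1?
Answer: 375*√2 ≈ 530.33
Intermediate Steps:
V(Q) = 1 (V(Q) = 1 - 1*0 = 1 + 0 = 1)
Z(z, R) = √(R² + z²)
-25*Z(V(0), -1)*(-15) = -25*√((-1)² + 1²)*(-15) = -25*√(1 + 1)*(-15) = -25*√2*(-15) = 375*√2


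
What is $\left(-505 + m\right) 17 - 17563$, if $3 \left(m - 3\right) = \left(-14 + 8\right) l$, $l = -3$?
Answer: $-25995$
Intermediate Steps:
$m = 9$ ($m = 3 + \frac{\left(-14 + 8\right) \left(-3\right)}{3} = 3 + \frac{\left(-6\right) \left(-3\right)}{3} = 3 + \frac{1}{3} \cdot 18 = 3 + 6 = 9$)
$\left(-505 + m\right) 17 - 17563 = \left(-505 + 9\right) 17 - 17563 = \left(-496\right) 17 - 17563 = -8432 - 17563 = -25995$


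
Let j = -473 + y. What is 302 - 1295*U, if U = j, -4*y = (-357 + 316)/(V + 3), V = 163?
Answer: 406870673/664 ≈ 6.1276e+5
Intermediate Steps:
y = 41/664 (y = -(-357 + 316)/(4*(163 + 3)) = -(-41)/(4*166) = -¼*(-41/166) = 41/664 ≈ 0.061747)
j = -314031/664 (j = -473 + 41/664 = -314031/664 ≈ -472.94)
U = -314031/664 ≈ -472.94
302 - 1295*U = 302 - 1295*(-314031/664) = 302 + 406670145/664 = 406870673/664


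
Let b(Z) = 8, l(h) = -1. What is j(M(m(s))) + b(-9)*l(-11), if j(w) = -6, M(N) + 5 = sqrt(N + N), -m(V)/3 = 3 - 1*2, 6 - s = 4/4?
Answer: -14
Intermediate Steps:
s = 5 (s = 6 - 4/4 = 6 - 1*1 = 6 - 1 = 5)
m(V) = -3 (m(V) = -3*(3 - 1*2) = -3*(3 - 2) = -3*1 = -3)
M(N) = -5 + sqrt(2)*sqrt(N) (M(N) = -5 + sqrt(N + N) = -5 + sqrt(2*N) = -5 + sqrt(2)*sqrt(N))
j(M(m(s))) + b(-9)*l(-11) = -6 + 8*(-1) = -6 - 8 = -14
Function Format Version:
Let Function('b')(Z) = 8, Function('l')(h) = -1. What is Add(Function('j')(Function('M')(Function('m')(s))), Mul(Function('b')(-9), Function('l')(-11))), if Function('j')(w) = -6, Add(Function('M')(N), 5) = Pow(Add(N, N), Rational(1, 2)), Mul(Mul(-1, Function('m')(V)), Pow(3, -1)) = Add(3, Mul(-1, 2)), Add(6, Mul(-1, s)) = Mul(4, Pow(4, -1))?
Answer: -14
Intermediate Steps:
s = 5 (s = Add(6, Mul(-1, Mul(4, Pow(4, -1)))) = Add(6, Mul(-1, Mul(4, Rational(1, 4)))) = Add(6, Mul(-1, 1)) = Add(6, -1) = 5)
Function('m')(V) = -3 (Function('m')(V) = Mul(-3, Add(3, Mul(-1, 2))) = Mul(-3, Add(3, -2)) = Mul(-3, 1) = -3)
Function('M')(N) = Add(-5, Mul(Pow(2, Rational(1, 2)), Pow(N, Rational(1, 2)))) (Function('M')(N) = Add(-5, Pow(Add(N, N), Rational(1, 2))) = Add(-5, Pow(Mul(2, N), Rational(1, 2))) = Add(-5, Mul(Pow(2, Rational(1, 2)), Pow(N, Rational(1, 2)))))
Add(Function('j')(Function('M')(Function('m')(s))), Mul(Function('b')(-9), Function('l')(-11))) = Add(-6, Mul(8, -1)) = Add(-6, -8) = -14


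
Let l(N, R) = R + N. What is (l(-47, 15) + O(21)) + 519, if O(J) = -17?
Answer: 470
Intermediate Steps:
l(N, R) = N + R
(l(-47, 15) + O(21)) + 519 = ((-47 + 15) - 17) + 519 = (-32 - 17) + 519 = -49 + 519 = 470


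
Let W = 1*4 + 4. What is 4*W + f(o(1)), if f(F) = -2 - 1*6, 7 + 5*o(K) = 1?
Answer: 24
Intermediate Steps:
o(K) = -6/5 (o(K) = -7/5 + (⅕)*1 = -7/5 + ⅕ = -6/5)
W = 8 (W = 4 + 4 = 8)
f(F) = -8 (f(F) = -2 - 6 = -8)
4*W + f(o(1)) = 4*8 - 8 = 32 - 8 = 24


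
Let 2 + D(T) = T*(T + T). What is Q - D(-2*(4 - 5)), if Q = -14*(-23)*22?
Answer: 7078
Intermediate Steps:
D(T) = -2 + 2*T² (D(T) = -2 + T*(T + T) = -2 + T*(2*T) = -2 + 2*T²)
Q = 7084 (Q = 322*22 = 7084)
Q - D(-2*(4 - 5)) = 7084 - (-2 + 2*(-2*(4 - 5))²) = 7084 - (-2 + 2*(-2*(-1))²) = 7084 - (-2 + 2*2²) = 7084 - (-2 + 2*4) = 7084 - (-2 + 8) = 7084 - 1*6 = 7084 - 6 = 7078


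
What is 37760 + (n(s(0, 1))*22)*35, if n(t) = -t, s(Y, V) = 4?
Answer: 34680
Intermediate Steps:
37760 + (n(s(0, 1))*22)*35 = 37760 + (-1*4*22)*35 = 37760 - 4*22*35 = 37760 - 88*35 = 37760 - 3080 = 34680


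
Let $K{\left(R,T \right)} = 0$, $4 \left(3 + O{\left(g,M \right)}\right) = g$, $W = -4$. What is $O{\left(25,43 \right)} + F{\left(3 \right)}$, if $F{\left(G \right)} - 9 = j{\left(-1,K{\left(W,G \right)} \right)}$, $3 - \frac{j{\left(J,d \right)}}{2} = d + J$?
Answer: $\frac{81}{4} \approx 20.25$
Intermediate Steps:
$O{\left(g,M \right)} = -3 + \frac{g}{4}$
$j{\left(J,d \right)} = 6 - 2 J - 2 d$ ($j{\left(J,d \right)} = 6 - 2 \left(d + J\right) = 6 - 2 \left(J + d\right) = 6 - \left(2 J + 2 d\right) = 6 - 2 J - 2 d$)
$F{\left(G \right)} = 17$ ($F{\left(G \right)} = 9 - -8 = 9 + \left(6 + 2 + 0\right) = 9 + 8 = 17$)
$O{\left(25,43 \right)} + F{\left(3 \right)} = \left(-3 + \frac{1}{4} \cdot 25\right) + 17 = \left(-3 + \frac{25}{4}\right) + 17 = \frac{13}{4} + 17 = \frac{81}{4}$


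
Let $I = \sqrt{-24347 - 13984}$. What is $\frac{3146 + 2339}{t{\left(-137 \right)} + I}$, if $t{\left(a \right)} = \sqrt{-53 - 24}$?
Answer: $- \frac{5485 i}{\sqrt{77} + 3 \sqrt{4259}} \approx - 26.814 i$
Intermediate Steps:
$I = 3 i \sqrt{4259}$ ($I = \sqrt{-38331} = 3 i \sqrt{4259} \approx 195.78 i$)
$t{\left(a \right)} = i \sqrt{77}$ ($t{\left(a \right)} = \sqrt{-77} = i \sqrt{77}$)
$\frac{3146 + 2339}{t{\left(-137 \right)} + I} = \frac{3146 + 2339}{i \sqrt{77} + 3 i \sqrt{4259}} = \frac{5485}{i \sqrt{77} + 3 i \sqrt{4259}}$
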